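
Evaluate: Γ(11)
Γ(n) = (n-1)! for positive integers
Γ(11) = 10! = 3628800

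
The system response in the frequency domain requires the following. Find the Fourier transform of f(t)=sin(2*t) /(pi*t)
sin(W*t)/(pi*t)=(W/pi)*sinc(W*t/pi) is the impulse response of the ideal low-pass filter with cutoff W (here W=2).
Its Fourier transform is a rectangular function:
F(omega)=1 for |omega| < 2, 0 otherwise

Answer: rect(omega/4) [i.e., 1 for |omega| < 2, 0 otherwise]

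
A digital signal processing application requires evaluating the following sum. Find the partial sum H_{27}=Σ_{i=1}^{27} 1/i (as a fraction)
H_27 = 1+1/2+1/3+...+1/27
= 312536252003/80313433200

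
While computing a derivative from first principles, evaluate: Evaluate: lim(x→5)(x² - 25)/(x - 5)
Factor: (x² - 25)=(x-5)(x+5)
Cancel (x-5): lim(x→5) (x+5)=10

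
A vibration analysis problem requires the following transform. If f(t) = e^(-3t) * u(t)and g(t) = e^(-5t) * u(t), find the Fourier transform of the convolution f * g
By the convolution theorem: F{f * g} = F(omega) * G(omega)
F(omega) = 1/(3 + j * omega), G(omega) = 1/(5 + j * omega)
F{f * g} = 1/((3 + j * omega)(5 + j * omega))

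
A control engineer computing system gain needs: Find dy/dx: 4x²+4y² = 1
Differentiate: 8x + 8y·(dy/dx) = 0
dy/dx = -8x/(8y) = -1·(x/y)

Answer: dy/dx = -1·(x/y)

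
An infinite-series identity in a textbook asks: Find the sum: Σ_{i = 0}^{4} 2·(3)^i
Geometric series: S = a(1 - r^n)/(1 - r)
a = 2, r = 3, n = 5
S = 2(1 - 243)/-2 = 242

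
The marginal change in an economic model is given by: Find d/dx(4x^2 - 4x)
Power rule: d/dx(ax^n)=n·a·x^(n-1)
Term by term: 8·x - 4

Answer: 8x - 4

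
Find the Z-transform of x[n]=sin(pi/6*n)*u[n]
Z{sin(w0*n)*u[n]}=z*sin(w0)/(z^2-2z*cos(w0)+1)
With w0=pi/6: X(z)=z*sin(pi/6)/(z^2-2z*cos(pi/6)+1)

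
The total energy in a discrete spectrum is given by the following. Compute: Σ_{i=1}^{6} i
Using formula: Σ i^1=n(n+1)/2=6·7/2=21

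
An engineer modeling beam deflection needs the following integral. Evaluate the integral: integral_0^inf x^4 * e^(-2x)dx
This is a Gamma integral. Substitute u=2x (du=2 dx):
integral_0^inf x^4*e^(-2x) dx=(1/2^5) integral_0^inf u^4*e^(-u) du
=Gamma(5)/2^5=4!/2^5=24/32

Answer: 3/4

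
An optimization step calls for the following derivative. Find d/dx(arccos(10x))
d/dx[arccos(u)]=-u'/√(1-u²), u=10x, u'=10

Answer: -10/√(1-100x²)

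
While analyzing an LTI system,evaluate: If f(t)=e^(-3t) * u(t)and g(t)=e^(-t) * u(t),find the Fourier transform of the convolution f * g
By the convolution theorem: F{f * g} = F(omega) * G(omega)
F(omega) = 1/(3 + j * omega), G(omega) = 1/(1 + j * omega)
F{f * g} = 1/((3 + j * omega)(1 + j * omega))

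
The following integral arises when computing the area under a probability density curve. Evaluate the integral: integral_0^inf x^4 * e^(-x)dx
This is a Gamma integral. Substitute u = 1x:
integral_0^inf x^4 * e^(-x) dx = (1/1^5) integral_0^inf u^4 * e^(-u) du
= Gamma(5)/1^5 = 4!/1^5 = 24/1

Answer: 24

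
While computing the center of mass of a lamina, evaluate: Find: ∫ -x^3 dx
Using power rule: ∫ -x^3 dx = -1/4 x^4 + C = (-1/4)x^4 + C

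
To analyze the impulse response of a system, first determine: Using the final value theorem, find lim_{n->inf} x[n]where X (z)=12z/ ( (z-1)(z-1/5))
Final value theorem: lim x[n]=lim_{z->1} (z-1) * X(z)
(z-1) * X(z)=12z/(z-1/5)
As z->1: 12/(1-1/5)=12/(4/5)=15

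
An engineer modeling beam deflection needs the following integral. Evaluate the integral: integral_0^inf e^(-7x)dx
integral_0^inf e^(-7x) dx = [-1/7 * e^(-7x)]_0^inf
= 0 - (-1/7) = 1/7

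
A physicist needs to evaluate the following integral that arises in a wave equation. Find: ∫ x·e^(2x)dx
Integration by parts: u = x, dv = e^(2x) dx
du = dx, v = e^(2x)/2
= x·e^(2x)/2 - ∫ e^(2x)/2 dx
= x·e^(2x)/2 - e^(2x)/4+C

Answer: e^(2x)(x/2-1/4)+C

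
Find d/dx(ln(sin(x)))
Chain rule: d/dx[ln(u)] = u'/u where u = sin(x)
u' = cos(x)

Answer: (cos(x))/(sin(x))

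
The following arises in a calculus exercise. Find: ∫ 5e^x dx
Since d/dx[e^x]=+ e^x, we get 5e^x + C

Answer: 5e^x + C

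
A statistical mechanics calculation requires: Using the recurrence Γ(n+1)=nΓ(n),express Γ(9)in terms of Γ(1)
Γ(9) = 8Γ(8) = 8·7Γ(7) = ... = 8!·Γ(1) = 40320·Γ(1)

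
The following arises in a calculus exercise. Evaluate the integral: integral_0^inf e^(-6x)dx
integral_0^inf e^(-6x) dx = [-1/6 * e^(-6x)]_0^inf
= 0 - (-1/6) = 1/6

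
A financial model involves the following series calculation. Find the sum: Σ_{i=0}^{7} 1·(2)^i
Geometric series: S = a(1 - r^n)/(1 - r)
a = 1, r = 2, n = 8
S = 1(1-256)/-1 = 255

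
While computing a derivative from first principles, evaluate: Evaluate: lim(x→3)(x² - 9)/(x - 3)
Factor: (x² - 9) = (x-3)(x + 3)
Cancel (x-3): lim(x→3) (x + 3) = 6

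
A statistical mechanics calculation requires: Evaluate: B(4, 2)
B(x,y) = Γ(x)Γ(y)/Γ(x + y) = (x-1)!(y-1)!/(x + y-1)!
B(4,2) = 3!·1!/5! = 1/20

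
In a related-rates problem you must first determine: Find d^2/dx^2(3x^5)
Apply power rule 2 times:
d^1: 15x^4
d^2: 60x^3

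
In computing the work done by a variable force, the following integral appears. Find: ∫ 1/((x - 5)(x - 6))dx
Partial fractions: 1/((x-5)(x-6)) = A/(x-5) + B/(x-6)
A = -1, B = 1
∫ [-1· 1/(x-5) + 1· 1/(x-6)] dx
= (1)[ln|x-6| - ln|x-5|] + C

Answer: ln|(x-6)/(x-5)| + C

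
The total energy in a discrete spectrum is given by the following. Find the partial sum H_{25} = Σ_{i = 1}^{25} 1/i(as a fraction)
H_25 = 1 + 1/2 + 1/3 + ... + 1/25
= 34052522467/8923714800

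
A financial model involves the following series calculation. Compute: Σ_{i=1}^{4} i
Using formula: Σ i^1=n(n+1)/2=4·5/2=10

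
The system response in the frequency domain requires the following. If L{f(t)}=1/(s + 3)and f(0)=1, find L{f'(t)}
L{f'(t)}=s·F(s) - f(0)=s/(s+3)-1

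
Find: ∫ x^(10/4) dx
Power rule: ∫ x^(5/2) dx = x^(7/2)/(7/2)+C

Answer: (2/7)·x^(7/2)+C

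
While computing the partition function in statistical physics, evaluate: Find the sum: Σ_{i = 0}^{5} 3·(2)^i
Geometric series: S = a(1 - r^n)/(1 - r)
a = 3, r = 2, n = 6
S = 3(1-64)/-1 = 189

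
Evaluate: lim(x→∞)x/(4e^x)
Apply L'Hôpital 1 times (∞/∞ each time):
Eventually get 1!/(4e^x) → 0

Answer: 0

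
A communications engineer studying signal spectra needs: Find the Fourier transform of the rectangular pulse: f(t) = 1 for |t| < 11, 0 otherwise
F(omega) = integral from -11 to 11 of e^(-j*omega*t) dt
= 2*sin(11*omega)/omega = 22*sinc(11*omega/pi)

Answer: 2*sin(11*omega)/omega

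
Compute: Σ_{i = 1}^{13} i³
Using formula: Σ i^3=[n(n+1)/2]²=[13·14/2]²=8281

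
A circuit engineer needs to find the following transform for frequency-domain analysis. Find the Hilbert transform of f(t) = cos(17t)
The Hilbert transform shifts each frequency component by -pi/2.
H{cos(wt)}=sin(wt)
With w=17: H{cos(17t)}=sin(17t)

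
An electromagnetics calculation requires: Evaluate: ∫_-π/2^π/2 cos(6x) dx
Antiderivative: sin(6x)/6
Evaluate at bounds: [sin(6·π/2)/6] - [sin(6·-π/2)/6]
=((0) - (0))/6=0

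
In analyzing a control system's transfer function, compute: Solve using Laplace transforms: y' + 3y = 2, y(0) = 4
Take L of both sides: sY(s) - 4 + 3Y(s) = 2/s
Y(s)(s + 3) = 2/s + 4
Y(s) = 2/(s(s + 3)) + 4/(s + 3)
Partial fractions: 2/(s(s + 3)) = (2/3)/s - (2/3)/(s + 3)
So Y(s) = (2/3)/s + (10/3)/(s + 3)
Inverse transform (L^(-1){1/s} = 1, L^(-1){1/(s + 3)} = e^(-3t)):

Answer: y(t) = 2/3 + (10/3)·e^(-3t)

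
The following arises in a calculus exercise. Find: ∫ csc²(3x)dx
Since d/dx[-cot(3x)]=3csc²(3x), integral=-cot(3x)/3+C

Answer: (-1/3)cot(3x)+C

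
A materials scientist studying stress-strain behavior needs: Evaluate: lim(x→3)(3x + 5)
Polynomial is continuous, so substitute x = 3:
3·3+5 = 14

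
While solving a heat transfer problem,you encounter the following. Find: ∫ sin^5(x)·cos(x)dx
Let u = sin(x), du = cos(x) dx
∫ u^5 du = u^6/6 + C

Answer: sin^6(x)/6 + C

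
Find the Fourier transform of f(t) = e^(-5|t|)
Using the standard pair: F{e^(-a|t|)} = 2a/(a^2+omega^2)
With a = 5: F(omega) = 10/(25+omega^2)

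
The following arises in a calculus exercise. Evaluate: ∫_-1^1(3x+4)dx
Step 1: Find antiderivative F(x) = (3/2)x^2 + 4x
Step 2: F(1) - F(-1) = 11/2 - (-5/2) = 8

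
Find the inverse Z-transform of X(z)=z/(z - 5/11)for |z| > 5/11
Standard pair: z/(z-a) <-> a^n*u[n] for causal signals
With a = 5/11: x[n] = (5/11)^n*u[n]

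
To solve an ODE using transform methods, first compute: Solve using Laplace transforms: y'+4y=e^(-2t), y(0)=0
Take L: sY - 0+4Y=1/(s+2)
Y(s+4)=1/(s+2)+0
Y=1/((s+2)(s+4))+0/(s+4)
Partial fractions: 1/((s+2)(s+4))=(1/2)/(s+2) - (1/2)/(s+4)
So Y=(1/2)/(s+2) - (1/2)/(s+4)
Inverse Laplace transform (L^(-1){1/(s+2)}=e^(-2t), L^(-1){1/(s+4)}=e^(-4t)):

Answer: y(t)=(1/2)·e^(-2t) - (1/2)·e^(-4t)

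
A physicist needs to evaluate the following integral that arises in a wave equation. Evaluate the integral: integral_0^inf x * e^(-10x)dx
This is a Gamma integral. Substitute u=10x (du=10 dx):
integral_0^inf x*e^(-10x) dx=(1/10^2) integral_0^inf u^1*e^(-u) du
=Gamma(2)/10^2=1!/10^2=1/100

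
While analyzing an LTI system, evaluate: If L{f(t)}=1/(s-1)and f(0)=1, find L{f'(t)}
L{f'(t)}=s·F(s) - f(0)=s/(s-1) - 1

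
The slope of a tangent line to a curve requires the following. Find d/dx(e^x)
Chain rule: d/dx[e^u] = e^u · u' where u = x
u' = 1

Answer: 1·e^x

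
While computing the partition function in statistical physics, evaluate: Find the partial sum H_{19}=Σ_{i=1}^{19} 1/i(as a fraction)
H_19=1+1/2+1/3+...+1/19
=275295799/77597520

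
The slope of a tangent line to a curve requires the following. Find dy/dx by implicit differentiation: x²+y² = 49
Differentiate both sides: 2x + 2y·(dy/dx) = 0
Solve: dy/dx = -2x/(2y) = -x/y

Answer: dy/dx = -x/y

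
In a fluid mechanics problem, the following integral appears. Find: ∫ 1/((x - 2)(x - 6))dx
Partial fractions: 1/((x-2)(x-6)) = A/(x-2)+B/(x-6)
A = -1/4, B = 1/4
∫ [-1/4· 1/(x-2)+1/4· 1/(x-6)] dx
= (1/4)[ln|x-6| - ln|x-2|]+C

Answer: (1/4)·ln|(x-6)/(x-2)|+C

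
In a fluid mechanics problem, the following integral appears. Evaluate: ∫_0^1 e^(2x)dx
Antiderivative: (1/2)e^(2x)
Evaluate: (1/2)(e^2-1)

Answer: (e^2-1)/2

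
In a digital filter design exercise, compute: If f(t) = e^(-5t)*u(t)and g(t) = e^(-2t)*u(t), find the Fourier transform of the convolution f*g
By the convolution theorem: F{f*g} = F(omega)*G(omega)
F(omega) = 1/(5 + j*omega), G(omega) = 1/(2 + j*omega)
F{f*g} = 1/((5 + j*omega)(2 + j*omega))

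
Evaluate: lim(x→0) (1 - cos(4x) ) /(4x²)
Using 1-cos(u) ≈ u²/2 for small u:
(1-cos(4x)) ≈ (4x)²/2=16x²/2
So limit=16/(2·4)=2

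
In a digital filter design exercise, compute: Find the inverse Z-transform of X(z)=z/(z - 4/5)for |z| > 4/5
Standard pair: z/(z-a) <-> a^n * u[n] for causal signals
With a=4/5: x[n]=(4/5)^n * u[n]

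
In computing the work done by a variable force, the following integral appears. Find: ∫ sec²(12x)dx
Since d/dx[tan(12x)] = 12sec²(12x), integral = tan(12x)/12 + C

Answer: (1/12)tan(12x) + C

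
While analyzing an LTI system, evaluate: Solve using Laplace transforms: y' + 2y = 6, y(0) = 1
Take L of both sides: sY(s)-1+2Y(s)=6/s
Y(s)(s+2)=6/s+1
Y(s)=6/(s(s+2))+1/(s+2)
Partial fractions: 6/(s(s+2))=3/s - 3/(s+2)
So Y(s)=3/s - 2/(s+2)
Inverse transform (L^(-1){1/s}=1, L^(-1){1/(s+2)}=e^(-2t)):

Answer: y(t)=3-2·e^(-2t)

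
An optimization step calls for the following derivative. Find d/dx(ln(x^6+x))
Chain rule: d/dx[ln(u)]=u'/u where u=x^6+x
u'=6x^5+1

Answer: (6x^5+1)/(x^6+x)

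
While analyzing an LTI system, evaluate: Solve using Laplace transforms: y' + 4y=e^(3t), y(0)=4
Take L: sY - 4 + 4Y = 1/(s-3)
Y(s + 4) = 1/(s-3) + 4
Y = 1/((s-3)(s + 4)) + 4/(s + 4)
Partial fractions: 1/((s-3)(s + 4)) = (1/7)/(s-3) - (1/7)/(s + 4)
So Y = (1/7)/(s-3) + (27/7)/(s + 4)
Inverse Laplace transform (L^(-1){1/(s-3)} = e^(3t), L^(-1){1/(s + 4)} = e^(-4t)):

Answer: y(t) = (1/7)·e^(3t) + (27/7)·e^(-4t)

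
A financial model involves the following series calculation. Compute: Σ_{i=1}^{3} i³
Using formula: Σ i^3=[n(n + 1)/2]²=[3·4/2]²=36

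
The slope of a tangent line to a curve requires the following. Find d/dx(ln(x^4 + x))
Chain rule: d/dx[ln(u)] = u'/u where u = x^4+x
u' = 4x^3+1

Answer: (4x^3+1)/(x^4+x)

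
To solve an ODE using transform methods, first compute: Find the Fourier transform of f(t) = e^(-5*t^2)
The Fourier transform of a Gaussian e^(-a*t^2) is sqrt(pi/a)*e^(-omega^2/(4a)).
With a = 5: F(omega) = sqrt(pi/5)*e^(-omega^2/20)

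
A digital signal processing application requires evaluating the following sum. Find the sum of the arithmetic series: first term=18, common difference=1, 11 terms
Last term: a_n = 18 + (11 - 1)·1 = 28
Sum = n(a_1 + a_n)/2 = 11(18 + 28)/2 = 253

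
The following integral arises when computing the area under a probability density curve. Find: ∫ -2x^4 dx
Using power rule: ∫ -2x^4 dx=-2/5 x^5+C=(-2/5)x^5+C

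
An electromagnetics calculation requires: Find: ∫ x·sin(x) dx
By parts: u = x, dv = sin(x) dx
du = dx, v = -cos(x)
= -x·cos(x)+sin(x)+C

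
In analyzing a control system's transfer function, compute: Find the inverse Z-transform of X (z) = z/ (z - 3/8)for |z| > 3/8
Standard pair: z/(z-a) <-> a^n*u[n] for causal signals
With a=3/8: x[n]=(3/8)^n*u[n]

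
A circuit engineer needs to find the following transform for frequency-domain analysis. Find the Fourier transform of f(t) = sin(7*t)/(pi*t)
sin(W*t)/(pi*t)=(W/pi)*sinc(W*t/pi) is the impulse response of the ideal low-pass filter with cutoff W (here W=7).
Its Fourier transform is a rectangular function:
F(omega)=1 for |omega| < 7, 0 otherwise

Answer: rect(omega/14) [i.e., 1 for |omega| < 7, 0 otherwise]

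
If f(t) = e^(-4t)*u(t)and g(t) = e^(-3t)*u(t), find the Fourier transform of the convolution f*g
By the convolution theorem: F{f * g} = F(omega) * G(omega)
F(omega) = 1/(4+j * omega), G(omega) = 1/(3+j * omega)
F{f * g} = 1/((4+j * omega)(3+j * omega))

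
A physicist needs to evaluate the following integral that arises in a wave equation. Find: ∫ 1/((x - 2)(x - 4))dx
Partial fractions: 1/((x-2)(x-4)) = A/(x-2)+B/(x-4)
A = -1/2, B = 1/2
∫ [-1/2· 1/(x-2)+1/2· 1/(x-4)] dx
= (1/2)[ln|x-4| - ln|x-2|]+C

Answer: (1/2)·ln|(x-4)/(x-2)|+C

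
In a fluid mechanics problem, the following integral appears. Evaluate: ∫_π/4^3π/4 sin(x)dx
Antiderivative: -cos(x)
Evaluate at bounds: [-cos(1·3π/4)/1] - [-cos(1·π/4)/1]
= (-(-√2/2)+(√2/2))/1 = √2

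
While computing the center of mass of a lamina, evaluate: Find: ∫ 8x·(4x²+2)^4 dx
Let u=4x²+2, du=8x dx
∫ u^4 du=u^5/5+C

Answer: (4x²+2)^5/5+C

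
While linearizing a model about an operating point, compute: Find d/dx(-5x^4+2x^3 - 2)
Power rule: d/dx(ax^n) = n·a·x^(n-1)
Term by term: -20·x^3+6·x^2

Answer: -20x^3+6x^2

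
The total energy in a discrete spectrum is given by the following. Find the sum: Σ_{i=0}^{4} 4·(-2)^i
Geometric series: S = a(1 - r^n)/(1 - r)
a = 4, r = -2, n = 5
S = 4(1+32)/3 = 44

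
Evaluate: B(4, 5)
B(x,y)=Γ(x)Γ(y)/Γ(x+y)=(x-1)!(y-1)!/(x+y-1)!
B(4,5)=3!·4!/8!=1/280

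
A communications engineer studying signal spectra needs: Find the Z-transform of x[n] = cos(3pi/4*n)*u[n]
Z{cos(w0 * n) * u[n]}=z(z - cos(w0))/(z^2-2z * cos(w0)+1)
With w0=3pi/4: X(z)=z(z - cos(3pi/4))/(z^2-2z * cos(3pi/4)+1)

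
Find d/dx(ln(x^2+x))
Chain rule: d/dx[ln(u)]=u'/u where u=x^2+x
u'=2x+1

Answer: (2x+1)/(x^2+x)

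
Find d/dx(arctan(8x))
d/dx[arctan(u)] = u'/(1+u²), u = 8x, u' = 8

Answer: 8/(1+64x²)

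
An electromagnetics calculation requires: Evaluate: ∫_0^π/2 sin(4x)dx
Antiderivative: -cos(4x)/4
Evaluate at bounds: [-cos(4·π/2)/4] - [-cos(4·0)/4]
=(-(1)+(1))/4=0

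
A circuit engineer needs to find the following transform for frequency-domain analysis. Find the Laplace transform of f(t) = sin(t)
L{sin(wt)}=w/(s²+w²)
L{sin(t)}=1/(s²+1)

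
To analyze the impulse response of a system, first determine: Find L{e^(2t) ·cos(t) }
First shifting: L{e^(at)f(t)} = F(s-a)
L{cos(t)} = s/(s² + 1)
Shift: (s-2)/((s-2)² + 1)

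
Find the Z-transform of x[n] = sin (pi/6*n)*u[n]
Z{sin(w0 * n) * u[n]}=z * sin(w0)/(z^2 - 2z * cos(w0) + 1)
With w0=pi/6: X(z)=z * sin(pi/6)/(z^2 - 2z * cos(pi/6) + 1)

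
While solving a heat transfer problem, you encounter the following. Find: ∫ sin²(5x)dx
Using identity sin²(u)=(1 - cos(2u))/2:
∫ (1 - cos(10x))/2 dx=x/2 - sin(10x)/20 + C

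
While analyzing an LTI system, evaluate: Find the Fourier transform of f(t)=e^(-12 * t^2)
The Fourier transform of a Gaussian e^(-a*t^2) is sqrt(pi/a)*e^(-omega^2/(4a)).
With a=12: F(omega)=sqrt(pi/12)*e^(-omega^2/48)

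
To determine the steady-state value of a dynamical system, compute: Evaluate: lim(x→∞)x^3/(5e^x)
Apply L'Hôpital 3 times (∞/∞ each time):
Eventually get 3!/(5e^x) → 0

Answer: 0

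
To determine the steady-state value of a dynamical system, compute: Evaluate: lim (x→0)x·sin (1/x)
Squeeze theorem: -|x| ≤ x·sin(1/x) ≤ |x|
Since x → 0 as x → 0, by squeeze theorem the limit is 0

Answer: 0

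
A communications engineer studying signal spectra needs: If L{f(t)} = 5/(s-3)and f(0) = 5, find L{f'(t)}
L{f'(t)}=s·F(s) - f(0)=5s/(s-3) - 5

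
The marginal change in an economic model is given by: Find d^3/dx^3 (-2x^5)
Apply power rule 3 times:
d^1: -10x^4
d^2: -40x^3
d^3: -120x^2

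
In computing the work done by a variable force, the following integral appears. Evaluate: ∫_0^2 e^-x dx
Antiderivative: -e^-x
Evaluate: -(e^-2-1)

Answer: (e^-2-1)/(-1)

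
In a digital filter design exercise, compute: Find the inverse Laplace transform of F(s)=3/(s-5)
L^(-1){3/(s-a)}=c·e^(at)
Here a=5, c=3

Answer: 3e^(5t)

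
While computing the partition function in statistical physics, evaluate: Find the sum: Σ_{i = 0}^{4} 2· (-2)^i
Geometric series: S = a(1 - r^n)/(1 - r)
a = 2, r = -2, n = 5
S = 2(1+32)/3 = 22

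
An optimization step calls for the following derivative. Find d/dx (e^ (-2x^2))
Chain rule: d/dx[e^u] = e^u · u' where u = -2x^2
u' = -4x

Answer: -4x·e^(-2x^2)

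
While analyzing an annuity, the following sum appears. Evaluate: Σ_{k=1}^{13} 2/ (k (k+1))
Partial fractions: 2/(k(k + 1)) = 2/k - 2/(k + 1)
Telescoping sum: 2(1 - 1/14) = 2·13/14

Answer: 13/7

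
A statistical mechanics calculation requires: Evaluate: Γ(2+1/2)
Γ(n + 1/2)=(2n)!√π/(4^n·n!)
=24√π/(16·2)=(3/4)·√π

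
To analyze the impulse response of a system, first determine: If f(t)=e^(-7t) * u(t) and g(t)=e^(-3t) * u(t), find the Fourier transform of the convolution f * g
By the convolution theorem: F{f * g}=F(omega) * G(omega)
F(omega)=1/(7 + j * omega), G(omega)=1/(3 + j * omega)
F{f * g}=1/((7 + j * omega)(3 + j * omega))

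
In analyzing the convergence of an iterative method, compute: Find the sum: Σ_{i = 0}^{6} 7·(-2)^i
Geometric series: S = a(1 - r^n)/(1 - r)
a = 7, r = -2, n = 7
S = 7(1 + 128)/3 = 301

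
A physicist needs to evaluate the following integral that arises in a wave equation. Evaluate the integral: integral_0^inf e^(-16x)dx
integral_0^inf e^(-16x) dx=[-1/16*e^(-16x)]_0^inf
=0 - (-1/16)=1/16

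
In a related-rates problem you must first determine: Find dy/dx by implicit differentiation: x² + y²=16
Differentiate both sides: 2x + 2y·(dy/dx) = 0
Solve: dy/dx = -2x/(2y) = -x/y

Answer: dy/dx = -x/y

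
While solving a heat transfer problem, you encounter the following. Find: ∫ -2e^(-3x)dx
Since d/dx[e^(-3x)]=-3e^(-3x), we get 2/3 e^(-3x) + C

Answer: (2/3)e^(-3x) + C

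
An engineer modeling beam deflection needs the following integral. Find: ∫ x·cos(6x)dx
By parts: u = x, dv = cos(6x) dx
du = dx, v = sin(6x)/6
= x·sin(6x)/6 + cos(6x)/6² + C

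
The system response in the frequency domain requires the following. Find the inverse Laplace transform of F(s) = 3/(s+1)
L^(-1){3/(s-a)} = c·e^(at)
Here a = -1, c = 3

Answer: 3e^(-t)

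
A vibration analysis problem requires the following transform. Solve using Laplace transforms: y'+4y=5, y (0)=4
Take L of both sides: sY(s) - 4 + 4Y(s)=5/s
Y(s)(s + 4)=5/s + 4
Y(s)=5/(s(s + 4)) + 4/(s + 4)
Partial fractions: 5/(s(s + 4))=(5/4)/s - (5/4)/(s + 4)
So Y(s)=(5/4)/s + (11/4)/(s + 4)
Inverse transform (L^(-1){1/s}=1, L^(-1){1/(s + 4)}=e^(-4t)):

Answer: y(t)=5/4 + (11/4)·e^(-4t)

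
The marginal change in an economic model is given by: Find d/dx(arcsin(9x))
d/dx[arcsin(u)] = u'/√(1-u²), u = 9x, u' = 9

Answer: 9/√(1-81x²)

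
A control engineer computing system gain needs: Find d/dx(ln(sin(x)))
Chain rule: d/dx[ln(u)]=u'/u where u=sin(x)
u'=cos(x)

Answer: (cos(x))/(sin(x))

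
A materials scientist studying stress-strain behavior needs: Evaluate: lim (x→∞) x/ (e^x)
Apply L'Hôpital 1 times (∞/∞ each time):
Eventually get 1!/(e^x) → 0

Answer: 0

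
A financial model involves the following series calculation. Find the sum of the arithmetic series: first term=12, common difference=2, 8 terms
Last term: a_n=12 + (8 - 1)·2=26
Sum=n(a_1 + a_n)/2=8(12 + 26)/2=152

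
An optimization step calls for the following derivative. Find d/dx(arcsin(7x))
d/dx[arcsin(u)] = u'/√(1-u²), u = 7x, u' = 7

Answer: 7/√(1 - 49x²)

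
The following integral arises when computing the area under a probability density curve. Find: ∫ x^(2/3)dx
Power rule: ∫ x^(2/3) dx=x^(5/3)/(5/3)+C

Answer: (3/5)·x^(5/3)+C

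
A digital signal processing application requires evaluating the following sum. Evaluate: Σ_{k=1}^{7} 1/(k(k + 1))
Partial fractions: 1/(k(k+1))=1/k - 1/(k+1)
Telescoping sum: 1(1-1/8)=1·7/8

Answer: 7/8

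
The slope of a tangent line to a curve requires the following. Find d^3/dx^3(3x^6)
Apply power rule 3 times:
d^1: 18x^5
d^2: 90x^4
d^3: 360x^3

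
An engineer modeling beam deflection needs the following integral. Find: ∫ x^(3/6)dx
Power rule: ∫ x^(1/2) dx=x^(3/2)/(3/2)+C

Answer: (2/3)·x^(3/2)+C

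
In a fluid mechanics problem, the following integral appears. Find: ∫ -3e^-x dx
Since d/dx[e^-x]=- e^-x, we get 3e^-x+C

Answer: 3e^-x+C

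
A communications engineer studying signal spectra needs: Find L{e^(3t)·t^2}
First shifting: L{e^(at)f(t)}=F(s-a)
L{t^2}=2/s^3
Shift s → s-3: 2/(s-3)^3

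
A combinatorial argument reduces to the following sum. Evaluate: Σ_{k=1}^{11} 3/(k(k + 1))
Partial fractions: 3/(k(k+1)) = 3/k - 3/(k+1)
Telescoping sum: 3(1-1/12) = 3·11/12

Answer: 11/4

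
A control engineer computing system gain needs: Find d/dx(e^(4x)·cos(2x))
Product rule: (fg)' = f'g + fg'
f = e^(4x), f' = 4·e^(4x)
g = cos(2x), g' = -2·sin(2x)

Answer: 4·e^(4x)·cos(2x) - 2·e^(4x)·sin(2x)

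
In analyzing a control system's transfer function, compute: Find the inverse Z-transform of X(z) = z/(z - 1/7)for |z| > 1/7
Standard pair: z/(z-a) <-> a^n * u[n] for causal signals
With a = 1/7: x[n] = (1/7)^n * u[n]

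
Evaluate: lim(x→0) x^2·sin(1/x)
Squeeze theorem: -|x^2| ≤ x^2·sin(1/x) ≤ |x^2|
Since x^2 → 0 as x → 0, by squeeze theorem the limit is 0

Answer: 0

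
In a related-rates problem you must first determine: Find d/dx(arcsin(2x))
d/dx[arcsin(u)] = u'/√(1-u²), u = 2x, u' = 2

Answer: 2/√(1-4x²)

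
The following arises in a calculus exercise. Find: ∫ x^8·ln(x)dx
By parts: u=ln(x), dv=x^8 dx
du=1/x dx, v=x^9/9
=x^9·ln(x)/9 - ∫ x^8/9 dx
=x^9·ln(x)/9 - x^9/81+C

Answer: x^9(ln(x)/9-1/81)+C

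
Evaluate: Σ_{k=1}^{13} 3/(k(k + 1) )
Partial fractions: 3/(k(k+1))=3/k - 3/(k+1)
Telescoping sum: 3(1-1/14)=3·13/14

Answer: 39/14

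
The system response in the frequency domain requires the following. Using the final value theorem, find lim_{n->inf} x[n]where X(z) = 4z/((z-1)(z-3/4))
Final value theorem: lim x[n]=lim_{z->1} (z-1) * X(z)
(z-1) * X(z)=4z/(z-3/4)
As z->1: 4/(1 - 3/4)=4/(1/4)=16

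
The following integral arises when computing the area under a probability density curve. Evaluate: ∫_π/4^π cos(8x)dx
Antiderivative: sin(8x)/8
Evaluate at bounds: [sin(8·π)/8] - [sin(8·π/4)/8]
=((0) - (0))/8=0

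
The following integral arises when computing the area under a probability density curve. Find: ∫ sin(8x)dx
Using substitution u = 8x: ∫ sin(u) du/8 = -cos(u)/8+C

Answer: (-1/8)cos(8x)+C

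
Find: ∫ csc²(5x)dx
Since d/dx[-cot(5x)]=5csc²(5x), integral=-cot(5x)/5 + C

Answer: (-1/5)cot(5x) + C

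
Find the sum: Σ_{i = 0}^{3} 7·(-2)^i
Geometric series: S = a(1 - r^n)/(1 - r)
a = 7, r = -2, n = 4
S = 7(1 - 16)/3 = -35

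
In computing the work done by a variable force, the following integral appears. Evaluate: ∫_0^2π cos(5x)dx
Antiderivative: sin(5x)/5
Evaluate at bounds: [sin(5·2π)/5] - [sin(5·0)/5]
=((0) - (0))/5=0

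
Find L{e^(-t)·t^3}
First shifting: L{e^(at)f(t)} = F(s-a)
L{t^3} = 6/s^4
Shift s → s+1: 6/(s+1)^4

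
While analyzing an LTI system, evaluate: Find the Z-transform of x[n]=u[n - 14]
Using the time-shift property: Z{u[n-14]} = z^(-14)*z/(z-1)
= z^(-13)/(z-1)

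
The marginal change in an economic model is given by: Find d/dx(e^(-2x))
Chain rule: d/dx[e^u]=e^u · u' where u=-2x
u'=-2

Answer: -2·e^(-2x)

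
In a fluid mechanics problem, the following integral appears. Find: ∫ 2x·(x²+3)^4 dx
Let u = x² + 3, du = 2x dx
∫ u^4 du = u^5/5 + C

Answer: (x² + 3)^5/5 + C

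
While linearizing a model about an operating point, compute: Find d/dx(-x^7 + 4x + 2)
Power rule: d/dx(ax^n)=n·a·x^(n-1)
Term by term: -7·x^6+4

Answer: -7x^6+4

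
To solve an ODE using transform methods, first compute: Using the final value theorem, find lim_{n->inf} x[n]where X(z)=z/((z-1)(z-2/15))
Final value theorem: lim x[n]=lim_{z->1} (z-1)*X(z)
(z-1)*X(z)=z/(z-2/15)
As z->1: 1/(1 - 2/15)=1/(13/15)=15/13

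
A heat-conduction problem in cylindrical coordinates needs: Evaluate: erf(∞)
erf(∞) = 1 (the error function converges to 1)

Answer: 1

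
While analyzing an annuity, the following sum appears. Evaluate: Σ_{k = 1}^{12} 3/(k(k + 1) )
Partial fractions: 3/(k(k+1)) = 3/k - 3/(k+1)
Telescoping sum: 3(1-1/13) = 3·12/13

Answer: 36/13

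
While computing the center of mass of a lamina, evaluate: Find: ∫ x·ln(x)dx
By parts: u = ln(x), dv = x dx
du = 1/x dx, v = x^2/2
= x^2·ln(x)/2 - ∫ x/2 dx
= x^2·ln(x)/2 - x^2/4+C

Answer: x^2(ln(x)/2-1/4)+C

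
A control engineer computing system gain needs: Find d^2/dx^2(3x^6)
Apply power rule 2 times:
d^1: 18x^5
d^2: 90x^4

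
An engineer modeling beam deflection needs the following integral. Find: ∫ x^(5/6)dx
Power rule: ∫ x^(5/6) dx = x^(11/6)/(11/6)+C

Answer: (6/11)·x^(11/6)+C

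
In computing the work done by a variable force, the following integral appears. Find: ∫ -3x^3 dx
Using power rule: ∫ -3x^3 dx=-3/4 x^4+C=(-3/4)x^4+C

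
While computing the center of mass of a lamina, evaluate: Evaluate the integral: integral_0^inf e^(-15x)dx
integral_0^inf e^(-15x) dx=[-1/15*e^(-15x)]_0^inf
=0 - (-1/15)=1/15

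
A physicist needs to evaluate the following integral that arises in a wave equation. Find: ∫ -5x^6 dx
Using power rule: ∫ -5x^6 dx=-5/7 x^7 + C=(-5/7)x^7 + C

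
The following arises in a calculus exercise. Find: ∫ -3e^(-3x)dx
Since d/dx[e^(-3x)]=-3e^(-3x), we get 1 e^(-3x)+C

Answer: e^(-3x)+C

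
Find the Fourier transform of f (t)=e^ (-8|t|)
Using the standard pair: F{e^(-a|t|)} = 2a/(a^2 + omega^2)
With a = 8: F(omega) = 16/(64 + omega^2)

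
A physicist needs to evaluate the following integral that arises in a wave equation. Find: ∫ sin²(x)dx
Using identity sin²(u)=(1 - cos(2u))/2:
∫ (1 - cos(2x))/2 dx=x/2 - sin(2x)/4 + C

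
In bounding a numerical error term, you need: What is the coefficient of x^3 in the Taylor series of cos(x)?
cos(x) has only even powers. Coefficient of x^3=0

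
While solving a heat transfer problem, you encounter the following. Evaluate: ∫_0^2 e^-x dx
Antiderivative: -e^-x
Evaluate: -(e^-2 - 1)

Answer: (e^-2 - 1)/(-1)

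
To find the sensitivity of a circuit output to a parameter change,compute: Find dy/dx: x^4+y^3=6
Differentiate: 4x^3 + 3y^2·(dy/dx)=0
dy/dx=-4x^3/(3y^2)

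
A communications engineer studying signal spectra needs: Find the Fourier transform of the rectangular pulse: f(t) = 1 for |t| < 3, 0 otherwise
F(omega) = integral from -3 to 3 of e^(-j*omega*t) dt
= 2*sin(3*omega)/omega = 6*sinc(3*omega/pi)

Answer: 2*sin(3*omega)/omega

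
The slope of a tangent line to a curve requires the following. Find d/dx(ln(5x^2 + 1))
Chain rule: d/dx[ln(u)] = u'/u where u = 5x^2 + 1
u' = 10x

Answer: (10x)/(5x^2 + 1)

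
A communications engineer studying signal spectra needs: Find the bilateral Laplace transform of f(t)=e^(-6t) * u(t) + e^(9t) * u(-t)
For e^(-6t) * u(t): L=1/(s + 6), Re(s) > -6
For e^(9t) * u(-t): L=-1/(s-9), Re(s) < 9
Combined: F(s)=1/(s + 6) - 1/(s-9), -6 < Re(s) < 9

Answer: 1/(s + 6) - 1/(s-9), ROC: -6 < Re(s) < 9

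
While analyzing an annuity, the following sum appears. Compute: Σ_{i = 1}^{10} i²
Using formula: Σ i^2 = n(n + 1)(2n + 1)/6 = 10·11·21/6 = 385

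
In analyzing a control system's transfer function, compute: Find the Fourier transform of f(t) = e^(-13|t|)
Using the standard pair: F{e^(-a|t|)} = 2a/(a^2+omega^2)
With a = 13: F(omega) = 26/(169+omega^2)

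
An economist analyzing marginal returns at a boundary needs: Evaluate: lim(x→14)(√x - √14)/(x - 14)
Multiply by conjugate (√x+√14)/(√x+√14):
= (x - 14)/((x - 14)(√x+√14)) = 1/(√x+√14)
As x → 14: 1/(2√14)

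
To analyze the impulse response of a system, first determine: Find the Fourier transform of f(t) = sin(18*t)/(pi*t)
sin(W * t)/(pi * t)=(W/pi) * sinc(W * t/pi) is the impulse response of the ideal low-pass filter with cutoff W (here W=18).
Its Fourier transform is a rectangular function:
F(omega)=1 for |omega| < 18, 0 otherwise

Answer: rect(omega/36) [i.e., 1 for |omega| < 18, 0 otherwise]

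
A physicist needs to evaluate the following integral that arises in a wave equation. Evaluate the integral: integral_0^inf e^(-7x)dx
integral_0^inf e^(-7x) dx=[-1/7*e^(-7x)]_0^inf
=0 - (-1/7)=1/7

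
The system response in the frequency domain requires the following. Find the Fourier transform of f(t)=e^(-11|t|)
Using the standard pair: F{e^(-a|t|)} = 2a/(a^2 + omega^2)
With a = 11: F(omega) = 22/(121 + omega^2)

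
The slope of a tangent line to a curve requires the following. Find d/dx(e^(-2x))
Chain rule: d/dx[e^u] = e^u · u' where u = -2x
u' = -2

Answer: -2·e^(-2x)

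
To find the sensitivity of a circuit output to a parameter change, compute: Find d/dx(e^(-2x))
Chain rule: d/dx[e^u] = e^u · u' where u = -2x
u' = -2

Answer: -2·e^(-2x)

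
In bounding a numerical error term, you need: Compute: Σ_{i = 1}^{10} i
Using formula: Σ i^1=n(n + 1)/2=10·11/2=55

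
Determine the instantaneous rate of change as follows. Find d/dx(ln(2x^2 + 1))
Chain rule: d/dx[ln(u)] = u'/u where u = 2x^2 + 1
u' = 4x

Answer: (4x)/(2x^2 + 1)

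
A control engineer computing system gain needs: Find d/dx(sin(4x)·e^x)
Product rule: (fg)'=f'g+fg'
f=sin(4x), f'=4·cos(4x)
g=e^x, g'=e^x

Answer: 4·cos(4x)·e^x+sin(4x)·e^x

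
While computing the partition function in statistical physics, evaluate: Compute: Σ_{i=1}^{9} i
Using formula: Σ i^1=n(n + 1)/2=9·10/2=45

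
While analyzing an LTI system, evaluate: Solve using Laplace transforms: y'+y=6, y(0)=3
Take L of both sides: sY(s)-3+Y(s) = 6/s
Y(s)(s+1) = 6/s+3
Y(s) = 6/(s(s+1))+3/(s+1)
Partial fractions: 6/(s(s+1)) = 6/s - 6/(s+1)
So Y(s) = 6/s - 3/(s+1)
Inverse transform (L^(-1){1/s} = 1, L^(-1){1/(s+1)} = e^(-t)):

Answer: y(t) = 6-3·e^(-t)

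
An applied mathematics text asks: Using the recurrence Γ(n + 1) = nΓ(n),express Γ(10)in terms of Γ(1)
Γ(10)=9Γ(9)=9·8Γ(8)=...=9!·Γ(1)=362880·Γ(1)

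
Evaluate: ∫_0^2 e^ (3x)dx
Antiderivative: (1/3)e^(3x)
Evaluate: (1/3)(e^6 - 1)

Answer: (e^6 - 1)/3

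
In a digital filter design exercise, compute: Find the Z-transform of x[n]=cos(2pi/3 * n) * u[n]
Z{cos(w0 * n) * u[n]}=z(z - cos(w0))/(z^2-2z * cos(w0)+1)
With w0=2pi/3: X(z)=z(z - cos(2pi/3))/(z^2-2z * cos(2pi/3)+1)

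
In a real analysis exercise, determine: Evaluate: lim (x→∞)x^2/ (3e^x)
Apply L'Hôpital 2 times (∞/∞ each time):
Eventually get 2!/(3e^x) → 0

Answer: 0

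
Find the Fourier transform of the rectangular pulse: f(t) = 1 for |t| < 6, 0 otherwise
F(omega)=integral from -6 to 6 of e^(-j * omega * t) dt
=2 * sin(6 * omega)/omega=12 * sinc(6 * omega/pi)

Answer: 2 * sin(6 * omega)/omega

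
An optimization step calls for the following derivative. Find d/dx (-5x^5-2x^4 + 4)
Power rule: d/dx(ax^n) = n·a·x^(n-1)
Term by term: -25·x^4 - 8·x^3

Answer: -25x^4 - 8x^3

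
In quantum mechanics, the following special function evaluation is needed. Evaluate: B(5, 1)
B(x,y) = Γ(x)Γ(y)/Γ(x+y) = (x-1)!(y-1)!/(x+y-1)!
B(5,1) = 4!·0!/5! = 1/5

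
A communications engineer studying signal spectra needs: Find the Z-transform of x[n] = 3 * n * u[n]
Z{n*u[n]} = z/(z-1)^2
By linearity: Z{3*n*u[n]} = 3z/(z-1)^2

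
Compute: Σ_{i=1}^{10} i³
Using formula: Σ i^3=[n(n+1)/2]²=[10·11/2]²=3025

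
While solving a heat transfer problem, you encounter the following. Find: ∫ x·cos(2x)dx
By parts: u=x, dv=cos(2x) dx
du=dx, v=sin(2x)/2
=x·sin(2x)/2 + cos(2x)/2² + C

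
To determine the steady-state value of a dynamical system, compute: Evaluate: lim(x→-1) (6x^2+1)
Polynomial is continuous, so substitute x = -1:
6·(-1)^2 + 1 = 7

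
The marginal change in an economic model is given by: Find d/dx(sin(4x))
Chain rule: d/dx[sin(u)]=cos(u)·u' where u=4x
u'=4

Answer: 4·cos(4x)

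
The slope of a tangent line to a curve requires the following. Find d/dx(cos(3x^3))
Chain rule: d/dx[cos(u)] = -sin(u)·u' where u = 3x^3
u' = 9x^2

Answer: -9x^2·sin(3x^3)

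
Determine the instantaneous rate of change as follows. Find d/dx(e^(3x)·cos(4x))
Product rule: (fg)'=f'g + fg'
f=e^(3x), f'=3·e^(3x)
g=cos(4x), g'=-4·sin(4x)

Answer: 3·e^(3x)·cos(4x) - 4·e^(3x)·sin(4x)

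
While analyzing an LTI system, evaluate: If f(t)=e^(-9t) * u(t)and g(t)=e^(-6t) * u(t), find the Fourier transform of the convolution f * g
By the convolution theorem: F{f * g} = F(omega) * G(omega)
F(omega) = 1/(9+j * omega), G(omega) = 1/(6+j * omega)
F{f * g} = 1/((9+j * omega)(6+j * omega))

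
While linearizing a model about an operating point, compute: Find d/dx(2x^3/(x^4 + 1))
Quotient rule: (f/g)' = (f'g - fg')/g²
f = 2x^3, f' = 6x^2
g = x^4+1, g' = 4x^3

Answer: (6x^2·(x^4+1)-8x^6)/(x^4+1)²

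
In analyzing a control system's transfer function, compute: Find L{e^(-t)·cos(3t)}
First shifting: L{e^(at)f(t)} = F(s-a)
L{cos(3t)} = s/(s²+9)
Shift: (s+1)/((s+1)²+9)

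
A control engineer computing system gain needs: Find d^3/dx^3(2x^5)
Apply power rule 3 times:
d^1: 10x^4
d^2: 40x^3
d^3: 120x^2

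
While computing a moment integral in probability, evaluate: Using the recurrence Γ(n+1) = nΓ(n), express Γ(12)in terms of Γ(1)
Γ(12)=11Γ(11)=11·10Γ(10)=...=11!·Γ(1)=39916800·Γ(1)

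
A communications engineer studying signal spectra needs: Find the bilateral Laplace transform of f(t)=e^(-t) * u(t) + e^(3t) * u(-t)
For e^(-t) * u(t): L = 1/(s+1), Re(s) > -1
For e^(3t) * u(-t): L = -1/(s-3), Re(s) < 3
Combined: F(s) = 1/(s+1)-1/(s-3), -1 < Re(s) < 3

Answer: 1/(s+1)-1/(s-3), ROC: -1 < Re(s) < 3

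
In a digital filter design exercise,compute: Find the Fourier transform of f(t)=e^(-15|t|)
Using the standard pair: F{e^(-a|t|)}=2a/(a^2+omega^2)
With a=15: F(omega)=30/(225+omega^2)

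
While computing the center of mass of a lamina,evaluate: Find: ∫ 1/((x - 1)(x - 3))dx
Partial fractions: 1/((x-1)(x-3)) = A/(x-1) + B/(x-3)
A = -1/2, B = 1/2
∫ [-1/2· 1/(x-1) + 1/2· 1/(x-3)] dx
= (1/2)[ln|x-3| - ln|x-1|] + C

Answer: (1/2)·ln|(x-3)/(x-1)| + C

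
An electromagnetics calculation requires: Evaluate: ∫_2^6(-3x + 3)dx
Step 1: Find antiderivative F(x)=(-3/2)x^2+3x
Step 2: F(6) - F(2)=-36 - (0)=-36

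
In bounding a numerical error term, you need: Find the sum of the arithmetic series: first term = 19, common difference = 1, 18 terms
Last term: a_n = 19 + (18 - 1)·1 = 36
Sum = n(a_1 + a_n)/2 = 18(19 + 36)/2 = 495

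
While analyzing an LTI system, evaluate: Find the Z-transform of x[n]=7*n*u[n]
Z{n*u[n]} = z/(z-1)^2
By linearity: Z{7*n*u[n]} = 7z/(z-1)^2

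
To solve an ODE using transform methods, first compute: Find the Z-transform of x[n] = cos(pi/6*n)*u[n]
Z{cos(w0*n)*u[n]}=z(z - cos(w0))/(z^2 - 2z*cos(w0) + 1)
With w0=pi/6: X(z)=z(z - cos(pi/6))/(z^2 - 2z*cos(pi/6) + 1)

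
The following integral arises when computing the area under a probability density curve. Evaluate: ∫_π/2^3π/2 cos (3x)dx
Antiderivative: sin(3x)/3
Evaluate at bounds: [sin(3·3π/2)/3] - [sin(3·π/2)/3]
= ((1) - (-1))/3 = 2/3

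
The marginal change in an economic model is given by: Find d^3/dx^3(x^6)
Apply power rule 3 times:
d^1: 6x^5
d^2: 30x^4
d^3: 120x^3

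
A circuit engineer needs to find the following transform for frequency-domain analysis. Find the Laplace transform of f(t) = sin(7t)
L{sin(wt)} = w/(s²+w²)
L{sin(7t)} = 7/(s²+49)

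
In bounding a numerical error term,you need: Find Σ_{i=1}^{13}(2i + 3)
= 2·Σ i+3·13 = 2·91+39 = 221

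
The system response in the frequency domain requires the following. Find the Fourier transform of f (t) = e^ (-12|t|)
Using the standard pair: F{e^(-a|t|)}=2a/(a^2+omega^2)
With a=12: F(omega)=24/(144+omega^2)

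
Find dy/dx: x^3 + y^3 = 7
Differentiate: 3x^2+3y^2·(dy/dx)=0
dy/dx=-3x^2/(3y^2)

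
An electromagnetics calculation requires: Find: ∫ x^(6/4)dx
Power rule: ∫ x^(3/2) dx=x^(5/2)/(5/2) + C

Answer: (2/5)·x^(5/2) + C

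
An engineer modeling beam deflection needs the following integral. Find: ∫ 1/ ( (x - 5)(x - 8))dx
Partial fractions: 1/((x-5)(x-8))=A/(x-5)+B/(x-8)
A=-1/3, B=1/3
∫ [-1/3· 1/(x-5)+1/3· 1/(x-8)] dx
=(1/3)[ln|x-8| - ln|x-5|]+C

Answer: (1/3)·ln|(x-8)/(x-5)|+C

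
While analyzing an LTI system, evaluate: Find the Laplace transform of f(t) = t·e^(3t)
L{t·e^(at)} = 1/(s-a)²
L{t·e^(3t)} = 1/(s-3)²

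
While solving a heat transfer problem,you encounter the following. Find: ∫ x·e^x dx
Integration by parts: u = x, dv = e^x dx
du = dx, v = e^x
= x·e^x - ∫ e^x dx
= x·e^x - e^x + C

Answer: e^x(x - 1) + C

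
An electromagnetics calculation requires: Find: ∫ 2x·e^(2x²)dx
Let u=2x², du=4x dx
∫ (1/2)e^u du=e^u/2+C

Answer: e^(2x²)/2+C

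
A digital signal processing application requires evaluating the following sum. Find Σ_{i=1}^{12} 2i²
=2·n(n+1)(2n+1)/6=2·12·13·25/6=1300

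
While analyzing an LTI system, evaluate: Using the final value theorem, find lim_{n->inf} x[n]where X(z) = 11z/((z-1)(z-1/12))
Final value theorem: lim x[n] = lim_{z->1} (z-1) * X(z)
(z-1) * X(z) = 11z/(z-1/12)
As z->1: 11/(1-1/12) = 11/(11/12) = 12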